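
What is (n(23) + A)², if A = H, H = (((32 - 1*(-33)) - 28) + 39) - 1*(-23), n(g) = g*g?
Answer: 394384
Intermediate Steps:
n(g) = g²
H = 99 (H = (((32 + 33) - 28) + 39) + 23 = ((65 - 28) + 39) + 23 = (37 + 39) + 23 = 76 + 23 = 99)
A = 99
(n(23) + A)² = (23² + 99)² = (529 + 99)² = 628² = 394384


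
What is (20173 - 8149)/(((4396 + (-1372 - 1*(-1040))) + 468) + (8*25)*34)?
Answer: 3006/2833 ≈ 1.0611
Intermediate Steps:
(20173 - 8149)/(((4396 + (-1372 - 1*(-1040))) + 468) + (8*25)*34) = 12024/(((4396 + (-1372 + 1040)) + 468) + 200*34) = 12024/(((4396 - 332) + 468) + 6800) = 12024/((4064 + 468) + 6800) = 12024/(4532 + 6800) = 12024/11332 = 12024*(1/11332) = 3006/2833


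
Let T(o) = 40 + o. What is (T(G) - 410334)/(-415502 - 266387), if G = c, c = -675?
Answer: 31613/52453 ≈ 0.60269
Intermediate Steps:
G = -675
(T(G) - 410334)/(-415502 - 266387) = ((40 - 675) - 410334)/(-415502 - 266387) = (-635 - 410334)/(-681889) = -410969*(-1/681889) = 31613/52453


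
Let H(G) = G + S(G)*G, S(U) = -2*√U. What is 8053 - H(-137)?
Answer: 8190 - 274*I*√137 ≈ 8190.0 - 3207.1*I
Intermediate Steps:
H(G) = G - 2*G^(3/2) (H(G) = G + (-2*√G)*G = G - 2*G^(3/2))
8053 - H(-137) = 8053 - (-137 - (-274)*I*√137) = 8053 - (-137 + 274*I*√137) = 8053 + (137 - 274*I*√137) = 8190 - 274*I*√137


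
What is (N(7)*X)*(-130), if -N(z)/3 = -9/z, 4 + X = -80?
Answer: 42120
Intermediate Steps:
X = -84 (X = -4 - 80 = -84)
N(z) = 27/z (N(z) = -(-27)/z = 27/z)
(N(7)*X)*(-130) = ((27/7)*(-84))*(-130) = -324*(-130) = 42120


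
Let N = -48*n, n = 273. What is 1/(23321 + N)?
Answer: 1/10217 ≈ 9.7876e-5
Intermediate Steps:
N = -13104 (N = -48*273 = -13104)
1/(23321 + N) = 1/(23321 - 13104) = 1/10217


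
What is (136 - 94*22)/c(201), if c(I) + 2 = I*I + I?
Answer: -69/1450 ≈ -0.047586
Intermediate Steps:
c(I) = -2 + I + I² (c(I) = -2 + (I*I + I) = -2 + (I² + I) = -2 + (I + I²) = -2 + I + I²)
(136 - 94*22)/c(201) = (136 - 94*22)/(-2 + 201 + 201²) = (136 - 2068)/(-2 + 201 + 40401) = -1932/40600 = -1932*1/40600 = -69/1450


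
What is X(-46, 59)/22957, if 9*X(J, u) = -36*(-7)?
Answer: 28/22957 ≈ 0.0012197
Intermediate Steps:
X(J, u) = 28 (X(J, u) = (-36*(-7))/9 = (1/9)*252 = 28)
X(-46, 59)/22957 = 28/22957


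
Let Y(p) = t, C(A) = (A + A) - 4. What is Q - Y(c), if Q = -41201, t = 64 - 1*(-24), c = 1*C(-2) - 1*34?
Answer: -41289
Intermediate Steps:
C(A) = -4 + 2*A (C(A) = 2*A - 4 = -4 + 2*A)
c = -42 (c = 1*(-4 + 2*(-2)) - 1*34 = 1*(-4 - 4) - 34 = 1*(-8) - 34 = -8 - 34 = -42)
t = 88 (t = 64 + 24 = 88)
Y(p) = 88
Q - Y(c) = -41201 - 1*88 = -41201 - 88 = -41289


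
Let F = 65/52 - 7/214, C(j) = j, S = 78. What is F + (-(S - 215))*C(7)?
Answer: 410973/428 ≈ 960.22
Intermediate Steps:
F = 521/428 (F = 65*(1/52) - 7*1/214 = 5/4 - 7/214 = 521/428 ≈ 1.2173)
F + (-(S - 215))*C(7) = 521/428 - (78 - 215)*7 = 521/428 - 1*(-137)*7 = 521/428 + 137*7 = 521/428 + 959 = 410973/428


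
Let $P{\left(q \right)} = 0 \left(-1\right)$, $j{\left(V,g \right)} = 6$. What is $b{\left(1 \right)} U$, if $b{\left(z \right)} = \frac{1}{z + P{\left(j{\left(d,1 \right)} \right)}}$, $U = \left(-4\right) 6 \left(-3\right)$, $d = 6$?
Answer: $72$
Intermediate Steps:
$P{\left(q \right)} = 0$
$U = 72$ ($U = \left(-24\right) \left(-3\right) = 72$)
$b{\left(z \right)} = \frac{1}{z}$ ($b{\left(z \right)} = \frac{1}{z + 0} = \frac{1}{z}$)
$b{\left(1 \right)} U = 1^{-1} \cdot 72 = 1 \cdot 72 = 72$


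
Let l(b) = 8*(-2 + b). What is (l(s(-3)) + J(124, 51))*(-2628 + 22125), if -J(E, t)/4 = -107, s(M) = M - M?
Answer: 8032764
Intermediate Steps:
s(M) = 0
l(b) = -16 + 8*b
J(E, t) = 428 (J(E, t) = -4*(-107) = 428)
(l(s(-3)) + J(124, 51))*(-2628 + 22125) = ((-16 + 8*0) + 428)*(-2628 + 22125) = ((-16 + 0) + 428)*19497 = (-16 + 428)*19497 = 412*19497 = 8032764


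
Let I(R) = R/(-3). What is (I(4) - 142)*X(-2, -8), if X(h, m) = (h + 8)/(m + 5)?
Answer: 860/3 ≈ 286.67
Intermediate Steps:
I(R) = -R/3 (I(R) = R*(-⅓) = -R/3)
X(h, m) = (8 + h)/(5 + m)
(I(4) - 142)*X(-2, -8) = (-⅓*4 - 142)*((8 - 2)/(5 - 8)) = (-4/3 - 142)*(6/(-3)) = -(-430)*6/9 = -430/3*(-2) = 860/3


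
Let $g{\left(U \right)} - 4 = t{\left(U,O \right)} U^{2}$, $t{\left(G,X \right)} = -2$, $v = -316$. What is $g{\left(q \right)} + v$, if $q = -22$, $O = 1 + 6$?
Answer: $-1280$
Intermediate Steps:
$O = 7$
$g{\left(U \right)} = 4 - 2 U^{2}$
$g{\left(q \right)} + v = \left(4 - 2 \left(-22\right)^{2}\right) - 316 = \left(4 - 968\right) - 316 = -964 - 316 = -1280$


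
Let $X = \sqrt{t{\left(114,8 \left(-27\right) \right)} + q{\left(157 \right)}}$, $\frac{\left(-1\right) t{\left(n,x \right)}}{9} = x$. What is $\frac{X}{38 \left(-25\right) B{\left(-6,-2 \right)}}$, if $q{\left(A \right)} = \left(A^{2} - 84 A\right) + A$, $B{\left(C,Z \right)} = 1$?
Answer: $- \frac{\sqrt{13562}}{950} \approx -0.12259$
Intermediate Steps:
$t{\left(n,x \right)} = - 9 x$
$q{\left(A \right)} = A^{2} - 83 A$
$X = \sqrt{13562}$ ($X = \sqrt{- 9 \cdot 8 \left(-27\right) + 157 \left(-83 + 157\right)} = \sqrt{\left(-9\right) \left(-216\right) + 157 \cdot 74} = \sqrt{1944 + 11618} = \sqrt{13562} \approx 116.46$)
$\frac{X}{38 \left(-25\right) B{\left(-6,-2 \right)}} = \frac{\sqrt{13562}}{38 \left(-25\right) 1} = \frac{\sqrt{13562}}{\left(-950\right) 1} = \frac{\sqrt{13562}}{-950} = \sqrt{13562} \left(- \frac{1}{950}\right) = - \frac{\sqrt{13562}}{950}$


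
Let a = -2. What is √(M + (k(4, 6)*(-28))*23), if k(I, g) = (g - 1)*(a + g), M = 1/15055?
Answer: I*√2919290946945/15055 ≈ 113.49*I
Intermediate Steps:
M = 1/15055 ≈ 6.6423e-5
k(I, g) = (-1 + g)*(-2 + g) (k(I, g) = (g - 1)*(-2 + g) = (-1 + g)*(-2 + g))
√(M + (k(4, 6)*(-28))*23) = √(1/15055 + ((2 + 6² - 3*6)*(-28))*23) = √(1/15055 + ((2 + 36 - 18)*(-28))*23) = √(1/15055 + (20*(-28))*23) = √(1/15055 - 560*23) = √(1/15055 - 12880) = √(-193908399/15055) = I*√2919290946945/15055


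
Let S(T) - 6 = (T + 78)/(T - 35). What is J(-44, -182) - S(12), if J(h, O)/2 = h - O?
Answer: 6300/23 ≈ 273.91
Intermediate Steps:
S(T) = 6 + (78 + T)/(-35 + T) (S(T) = 6 + (T + 78)/(T - 35) = 6 + (78 + T)/(-35 + T))
J(h, O) = -2*O + 2*h (J(h, O) = 2*(h - O) = -2*O + 2*h)
J(-44, -182) - S(12) = (-2*(-182) + 2*(-44)) - (-132 + 7*12)/(-35 + 12) = (364 - 88) - (-132 + 84)/(-23) = 276 - (-1)*(-48)/23 = 276 - 1*48/23 = 276 - 48/23 = 6300/23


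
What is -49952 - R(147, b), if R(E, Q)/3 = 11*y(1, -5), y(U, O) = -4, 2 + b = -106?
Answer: -49820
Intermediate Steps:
b = -108 (b = -2 - 106 = -108)
R(E, Q) = -132 (R(E, Q) = 3*(11*(-4)) = 3*(-44) = -132)
-49952 - R(147, b) = -49952 - 1*(-132) = -49952 + 132 = -49820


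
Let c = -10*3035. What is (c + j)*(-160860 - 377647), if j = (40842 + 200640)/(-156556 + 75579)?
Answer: 1323592818386024/80977 ≈ 1.6345e+10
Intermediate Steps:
j = -241482/80977 (j = 241482/(-80977) = 241482*(-1/80977) = -241482/80977 ≈ -2.9821)
c = -30350
(c + j)*(-160860 - 377647) = (-30350 - 241482/80977)*(-160860 - 377647) = -2457893432/80977*(-538507) = 1323592818386024/80977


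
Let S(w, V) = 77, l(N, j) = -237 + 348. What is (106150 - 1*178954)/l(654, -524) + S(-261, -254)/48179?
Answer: -1169205123/1782623 ≈ -655.89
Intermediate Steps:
l(N, j) = 111
(106150 - 1*178954)/l(654, -524) + S(-261, -254)/48179 = (106150 - 1*178954)/111 + 77/48179 = (106150 - 178954)*(1/111) + 77*(1/48179) = -72804*1/111 + 77/48179 = -24268/37 + 77/48179 = -1169205123/1782623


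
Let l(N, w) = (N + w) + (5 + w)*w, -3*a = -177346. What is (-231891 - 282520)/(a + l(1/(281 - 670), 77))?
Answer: -600317637/76445888 ≈ -7.8528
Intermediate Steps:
a = 177346/3 (a = -⅓*(-177346) = 177346/3 ≈ 59115.)
l(N, w) = N + w + w*(5 + w) (l(N, w) = (N + w) + w*(5 + w) = N + w + w*(5 + w))
(-231891 - 282520)/(a + l(1/(281 - 670), 77)) = (-231891 - 282520)/(177346/3 + (1/(281 - 670) + 77² + 6*77)) = -514411/(177346/3 + (1/(-389) + 5929 + 462)) = -514411/(177346/3 + (-1/389 + 5929 + 462)) = -514411/(177346/3 + 2486098/389) = -514411/76445888/1167 = -514411*1167/76445888 = -600317637/76445888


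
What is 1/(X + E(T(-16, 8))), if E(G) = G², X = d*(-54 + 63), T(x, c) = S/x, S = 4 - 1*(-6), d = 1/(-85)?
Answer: 5440/1549 ≈ 3.5119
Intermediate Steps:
d = -1/85 ≈ -0.011765
S = 10 (S = 4 + 6 = 10)
T(x, c) = 10/x
X = -9/85 (X = -(-54 + 63)/85 = -1/85*9 = -9/85 ≈ -0.10588)
1/(X + E(T(-16, 8))) = 1/(-9/85 + (10/(-16))²) = 1/(-9/85 + (10*(-1/16))²) = 1/(-9/85 + (-5/8)²) = 1/(-9/85 + 25/64) = 1/(1549/5440) = 5440/1549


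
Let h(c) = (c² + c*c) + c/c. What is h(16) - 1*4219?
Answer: -3706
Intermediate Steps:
h(c) = 1 + 2*c² (h(c) = (c² + c²) + 1 = 2*c² + 1 = 1 + 2*c²)
h(16) - 1*4219 = (1 + 2*16²) - 1*4219 = (1 + 2*256) - 4219 = (1 + 512) - 4219 = 513 - 4219 = -3706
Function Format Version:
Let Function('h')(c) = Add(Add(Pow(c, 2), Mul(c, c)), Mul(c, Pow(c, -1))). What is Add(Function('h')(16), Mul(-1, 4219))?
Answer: -3706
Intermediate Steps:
Function('h')(c) = Add(1, Mul(2, Pow(c, 2))) (Function('h')(c) = Add(Add(Pow(c, 2), Pow(c, 2)), 1) = Add(Mul(2, Pow(c, 2)), 1) = Add(1, Mul(2, Pow(c, 2))))
Add(Function('h')(16), Mul(-1, 4219)) = Add(Add(1, Mul(2, Pow(16, 2))), Mul(-1, 4219)) = Add(Add(1, Mul(2, 256)), -4219) = Add(Add(1, 512), -4219) = Add(513, -4219) = -3706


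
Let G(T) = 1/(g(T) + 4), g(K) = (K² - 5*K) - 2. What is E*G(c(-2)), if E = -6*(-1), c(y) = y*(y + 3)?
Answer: 3/8 ≈ 0.37500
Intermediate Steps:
c(y) = y*(3 + y)
E = 6
g(K) = -2 + K² - 5*K
G(T) = 1/(2 + T² - 5*T) (G(T) = 1/((-2 + T² - 5*T) + 4) = 1/(2 + T² - 5*T))
E*G(c(-2)) = 6/(2 + (-2*(3 - 2))² - (-10)*(3 - 2)) = 6/(2 + (-2*1)² - (-10)) = 6/(2 + (-2)² - 5*(-2)) = 6/(2 + 4 + 10) = 6/16 = 6*(1/16) = 3/8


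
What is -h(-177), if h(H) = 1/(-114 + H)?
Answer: 1/291 ≈ 0.0034364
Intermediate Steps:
-h(-177) = -1/(-114 - 177) = -1/(-291) = -1*(-1/291) = 1/291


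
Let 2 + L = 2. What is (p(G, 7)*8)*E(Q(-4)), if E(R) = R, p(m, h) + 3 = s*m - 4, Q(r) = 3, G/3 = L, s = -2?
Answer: -168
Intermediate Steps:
L = 0 (L = -2 + 2 = 0)
G = 0 (G = 3*0 = 0)
p(m, h) = -7 - 2*m (p(m, h) = -3 + (-2*m - 4) = -3 + (-4 - 2*m) = -7 - 2*m)
(p(G, 7)*8)*E(Q(-4)) = ((-7 - 2*0)*8)*3 = ((-7 + 0)*8)*3 = -7*8*3 = -56*3 = -168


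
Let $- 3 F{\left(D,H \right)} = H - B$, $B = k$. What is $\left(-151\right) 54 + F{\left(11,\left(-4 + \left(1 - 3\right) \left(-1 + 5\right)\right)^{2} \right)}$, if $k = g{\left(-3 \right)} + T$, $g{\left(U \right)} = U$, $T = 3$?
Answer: $-8202$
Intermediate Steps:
$k = 0$ ($k = -3 + 3 = 0$)
$B = 0$
$F{\left(D,H \right)} = - \frac{H}{3}$ ($F{\left(D,H \right)} = - \frac{H - 0}{3} = - \frac{H + 0}{3} = - \frac{H}{3}$)
$\left(-151\right) 54 + F{\left(11,\left(-4 + \left(1 - 3\right) \left(-1 + 5\right)\right)^{2} \right)} = \left(-151\right) 54 - \frac{\left(-4 + \left(1 - 3\right) \left(-1 + 5\right)\right)^{2}}{3} = -8154 - \frac{\left(-4 - 8\right)^{2}}{3} = -8154 - \frac{\left(-12\right)^{2}}{3} = -8154 - 48 = -8202$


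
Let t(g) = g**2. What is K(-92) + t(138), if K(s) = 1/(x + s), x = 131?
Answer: 742717/39 ≈ 19044.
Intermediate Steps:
K(s) = 1/(131 + s)
K(-92) + t(138) = 1/(131 - 92) + 138**2 = 1/39 + 19044 = 742717/39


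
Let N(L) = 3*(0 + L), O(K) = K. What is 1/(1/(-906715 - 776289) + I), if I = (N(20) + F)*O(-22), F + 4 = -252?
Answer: 1683004/7257113247 ≈ 0.00023191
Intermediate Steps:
F = -256 (F = -4 - 252 = -256)
N(L) = 3*L
I = 4312 (I = (3*20 - 256)*(-22) = (60 - 256)*(-22) = -196*(-22) = 4312)
1/(1/(-906715 - 776289) + I) = 1/(1/(-906715 - 776289) + 4312) = 1/(1/(-1683004) + 4312) = 1/(-1/1683004 + 4312) = 1/(7257113247/1683004) = 1683004/7257113247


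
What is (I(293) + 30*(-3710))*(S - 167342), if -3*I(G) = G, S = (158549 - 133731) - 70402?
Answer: 71158378718/3 ≈ 2.3719e+10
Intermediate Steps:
S = -45584 (S = 24818 - 70402 = -45584)
I(G) = -G/3
(I(293) + 30*(-3710))*(S - 167342) = (-⅓*293 + 30*(-3710))*(-45584 - 167342) = (-293/3 - 111300)*(-212926) = -334193/3*(-212926) = 71158378718/3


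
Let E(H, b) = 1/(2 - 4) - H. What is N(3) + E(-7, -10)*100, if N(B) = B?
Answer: 653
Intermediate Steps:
E(H, b) = -1/2 - H (E(H, b) = 1/(-2) - H = -1/2 - H)
N(3) + E(-7, -10)*100 = 3 + (-1/2 - 1*(-7))*100 = 3 + (-1/2 + 7)*100 = 3 + (13/2)*100 = 3 + 650 = 653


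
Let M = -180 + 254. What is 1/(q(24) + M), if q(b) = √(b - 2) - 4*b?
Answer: -1/21 - √22/462 ≈ -0.057771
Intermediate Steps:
q(b) = √(-2 + b) - 4*b
M = 74
1/(q(24) + M) = 1/((√(-2 + 24) - 4*24) + 74) = 1/((√22 - 96) + 74) = 1/((-96 + √22) + 74) = 1/(-22 + √22)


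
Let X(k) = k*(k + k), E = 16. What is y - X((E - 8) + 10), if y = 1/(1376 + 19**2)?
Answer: -1125575/1737 ≈ -648.00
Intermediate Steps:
X(k) = 2*k**2 (X(k) = k*(2*k) = 2*k**2)
y = 1/1737 (y = 1/(1376 + 361) = 1/1737 ≈ 0.00057571)
y - X((E - 8) + 10) = 1/1737 - 2*((16 - 8) + 10)**2 = 1/1737 - 2*(8 + 10)**2 = 1/1737 - 2*18**2 = 1/1737 - 2*324 = 1/1737 - 1*648 = 1/1737 - 648 = -1125575/1737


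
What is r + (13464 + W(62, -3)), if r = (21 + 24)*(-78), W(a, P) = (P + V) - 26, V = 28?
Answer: 9953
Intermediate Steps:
W(a, P) = 2 + P (W(a, P) = (P + 28) - 26 = (28 + P) - 26 = 2 + P)
r = -3510 (r = 45*(-78) = -3510)
r + (13464 + W(62, -3)) = -3510 + (13464 + (2 - 3)) = -3510 + (13464 - 1) = -3510 + 13463 = 9953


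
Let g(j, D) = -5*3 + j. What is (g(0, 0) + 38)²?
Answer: 529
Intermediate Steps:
g(j, D) = -15 + j
(g(0, 0) + 38)² = ((-15 + 0) + 38)² = (-15 + 38)² = 23² = 529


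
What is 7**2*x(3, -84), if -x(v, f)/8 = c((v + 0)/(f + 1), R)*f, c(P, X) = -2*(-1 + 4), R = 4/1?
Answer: -197568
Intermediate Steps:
R = 4 (R = 4*1 = 4)
c(P, X) = -6 (c(P, X) = -2*3 = -6)
x(v, f) = 48*f (x(v, f) = -(-48)*f = 48*f)
7**2*x(3, -84) = 7**2*(48*(-84)) = 49*(-4032) = -197568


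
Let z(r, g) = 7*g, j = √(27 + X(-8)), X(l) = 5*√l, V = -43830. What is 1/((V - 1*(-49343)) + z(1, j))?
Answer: 1/(5513 + 7*√(27 + 10*I*√2)) ≈ 0.00018016 - 2.997e-7*I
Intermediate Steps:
j = √(27 + 10*I*√2) (j = √(27 + 5*√(-8)) = √(27 + 5*(2*I*√2)) = √(27 + 10*I*√2) ≈ 5.3609 + 1.319*I)
1/((V - 1*(-49343)) + z(1, j)) = 1/((-43830 - 1*(-49343)) + 7*√(27 + 10*I*√2)) = 1/((-43830 + 49343) + 7*√(27 + 10*I*√2)) = 1/(5513 + 7*√(27 + 10*I*√2))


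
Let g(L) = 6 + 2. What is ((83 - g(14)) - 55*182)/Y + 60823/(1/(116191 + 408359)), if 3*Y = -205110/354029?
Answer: 436265634839723/13674 ≈ 3.1905e+10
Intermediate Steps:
g(L) = 8
Y = -68370/354029 (Y = (-205110/354029)/3 = (-205110*1/354029)/3 = (⅓)*(-205110/354029) = -68370/354029 ≈ -0.19312)
((83 - g(14)) - 55*182)/Y + 60823/(1/(116191 + 408359)) = ((83 - 1*8) - 55*182)/(-68370/354029) + 60823/(1/(116191 + 408359)) = ((83 - 8) - 10010)*(-354029/68370) + 60823/(1/524550) = (75 - 10010)*(-354029/68370) + 60823/(1/524550) = -9935*(-354029/68370) + 60823*524550 = 703455623/13674 + 31904704650 = 436265634839723/13674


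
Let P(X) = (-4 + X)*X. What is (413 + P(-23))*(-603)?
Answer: -623502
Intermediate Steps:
P(X) = X*(-4 + X)
(413 + P(-23))*(-603) = (413 - 23*(-4 - 23))*(-603) = (413 - 23*(-27))*(-603) = (413 + 621)*(-603) = 1034*(-603) = -623502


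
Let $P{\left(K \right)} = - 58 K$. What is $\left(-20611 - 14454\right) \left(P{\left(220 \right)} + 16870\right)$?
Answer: $-144117150$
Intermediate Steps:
$\left(-20611 - 14454\right) \left(P{\left(220 \right)} + 16870\right) = \left(-20611 - 14454\right) \left(\left(-58\right) 220 + 16870\right) = - 35065 \left(-12760 + 16870\right) = \left(-35065\right) 4110 = -144117150$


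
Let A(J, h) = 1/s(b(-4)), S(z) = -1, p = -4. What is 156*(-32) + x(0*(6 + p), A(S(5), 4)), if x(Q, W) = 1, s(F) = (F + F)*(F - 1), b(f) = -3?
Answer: -4991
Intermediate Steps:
s(F) = 2*F*(-1 + F) (s(F) = (2*F)*(-1 + F) = 2*F*(-1 + F))
A(J, h) = 1/24 (A(J, h) = 1/(2*(-3)*(-1 - 3)) = 1/(2*(-3)*(-4)) = 1/24)
156*(-32) + x(0*(6 + p), A(S(5), 4)) = 156*(-32) + 1 = -4992 + 1 = -4991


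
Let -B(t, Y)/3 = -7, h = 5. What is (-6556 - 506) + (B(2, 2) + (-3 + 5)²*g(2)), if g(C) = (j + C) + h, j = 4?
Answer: -6997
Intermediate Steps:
B(t, Y) = 21 (B(t, Y) = -3*(-7) = 21)
g(C) = 9 + C (g(C) = (4 + C) + 5 = 9 + C)
(-6556 - 506) + (B(2, 2) + (-3 + 5)²*g(2)) = (-6556 - 506) + (21 + (-3 + 5)²*(9 + 2)) = -7062 + (21 + 2²*11) = -7062 + (21 + 4*11) = -7062 + (21 + 44) = -7062 + 65 = -6997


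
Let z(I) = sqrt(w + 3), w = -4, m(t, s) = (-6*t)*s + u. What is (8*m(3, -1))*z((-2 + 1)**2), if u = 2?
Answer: 160*I ≈ 160.0*I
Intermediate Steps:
m(t, s) = 2 - 6*s*t (m(t, s) = (-6*t)*s + 2 = -6*s*t + 2 = 2 - 6*s*t)
z(I) = I (z(I) = sqrt(-4 + 3) = sqrt(-1) = I)
(8*m(3, -1))*z((-2 + 1)**2) = (8*(2 - 6*(-1)*3))*I = (8*(2 + 18))*I = (8*20)*I = 160*I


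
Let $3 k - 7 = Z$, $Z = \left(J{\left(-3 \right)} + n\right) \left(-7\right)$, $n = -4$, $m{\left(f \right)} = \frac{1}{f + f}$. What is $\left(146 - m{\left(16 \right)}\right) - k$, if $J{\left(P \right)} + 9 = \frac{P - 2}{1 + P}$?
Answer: $\frac{11437}{96} \approx 119.14$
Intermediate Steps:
$m{\left(f \right)} = \frac{1}{2 f}$
$J{\left(P \right)} = -9 + \frac{-2 + P}{1 + P}$ ($J{\left(P \right)} = -9 + \frac{P - 2}{1 + P} = -9 + \frac{-2 + P}{1 + P}$)
$Z = \frac{147}{2}$ ($Z = \left(\frac{-11 - -24}{1 - 3} - 4\right) \left(-7\right) = \left(\frac{-11 + 24}{-2} - 4\right) \left(-7\right) = \left(\left(- \frac{1}{2}\right) 13 - 4\right) \left(-7\right) = \left(- \frac{13}{2} - 4\right) \left(-7\right) = \left(- \frac{21}{2}\right) \left(-7\right) = \frac{147}{2} \approx 73.5$)
$k = \frac{161}{6}$ ($k = \frac{7}{3} + \frac{1}{3} \cdot \frac{147}{2} = \frac{7}{3} + \frac{49}{2} = \frac{161}{6} \approx 26.833$)
$\left(146 - m{\left(16 \right)}\right) - k = \left(146 - \frac{1}{2 \cdot 16}\right) - \frac{161}{6} = \left(146 - \frac{1}{2} \cdot \frac{1}{16}\right) - \frac{161}{6} = \left(146 - \frac{1}{32}\right) - \frac{161}{6} = \frac{4671}{32} - \frac{161}{6} = \frac{11437}{96}$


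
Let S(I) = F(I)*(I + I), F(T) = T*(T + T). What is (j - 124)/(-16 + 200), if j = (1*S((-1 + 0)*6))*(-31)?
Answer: 6665/46 ≈ 144.89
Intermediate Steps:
F(T) = 2*T² (F(T) = T*(2*T) = 2*T²)
S(I) = 4*I³ (S(I) = (2*I²)*(I + I) = (2*I²)*(2*I) = 4*I³)
j = 26784 (j = (1*(4*((-1 + 0)*6)³))*(-31) = (1*(4*(-1*6)³))*(-31) = (1*(4*(-6)³))*(-31) = (1*(4*(-216)))*(-31) = (1*(-864))*(-31) = -864*(-31) = 26784)
(j - 124)/(-16 + 200) = (26784 - 124)/(-16 + 200) = 26660/184 = 26660*(1/184) = 6665/46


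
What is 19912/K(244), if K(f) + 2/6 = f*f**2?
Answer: 59736/43580351 ≈ 0.0013707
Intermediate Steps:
K(f) = -1/3 + f**3 (K(f) = -1/3 + f*f**2 = -1/3 + f**3)
19912/K(244) = 19912/(-1/3 + 244**3) = 19912/(-1/3 + 14526784) = 19912/(43580351/3) = 19912*(3/43580351) = 59736/43580351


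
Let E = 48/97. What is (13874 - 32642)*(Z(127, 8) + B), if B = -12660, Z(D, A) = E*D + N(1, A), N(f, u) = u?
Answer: 22918505664/97 ≈ 2.3627e+8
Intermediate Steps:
E = 48/97 (E = 48*(1/97) = 48/97 ≈ 0.49485)
Z(D, A) = A + 48*D/97 (Z(D, A) = 48*D/97 + A = A + 48*D/97)
(13874 - 32642)*(Z(127, 8) + B) = (13874 - 32642)*((8 + (48/97)*127) - 12660) = -18768*((8 + 6096/97) - 12660) = -18768*(6872/97 - 12660) = -18768*(-1221148/97) = 22918505664/97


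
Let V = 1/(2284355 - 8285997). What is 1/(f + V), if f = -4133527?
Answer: -6001642/24807949251335 ≈ -2.4192e-7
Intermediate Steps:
V = -1/6001642 (V = 1/(-6001642) = -1/6001642 ≈ -1.6662e-7)
1/(f + V) = 1/(-4133527 - 1/6001642) = 1/(-24807949251335/6001642) = -6001642/24807949251335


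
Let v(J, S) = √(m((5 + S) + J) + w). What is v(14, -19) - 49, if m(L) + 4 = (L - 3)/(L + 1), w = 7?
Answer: -49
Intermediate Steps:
m(L) = -4 + (-3 + L)/(1 + L) (m(L) = -4 + (L - 3)/(L + 1) = -4 + (-3 + L)/(1 + L))
v(J, S) = √(7 + (-22 - 3*J - 3*S)/(6 + J + S)) (v(J, S) = √((-7 - 3*((5 + S) + J))/(1 + ((5 + S) + J)) + 7) = √((-7 - 3*(5 + J + S))/(1 + (5 + J + S)) + 7) = √((-7 + (-15 - 3*J - 3*S))/(6 + J + S) + 7) = √((-22 - 3*J - 3*S)/(6 + J + S) + 7) = √(7 + (-22 - 3*J - 3*S)/(6 + J + S)))
v(14, -19) - 49 = 2*√((5 + 14 - 19)/(6 + 14 - 19)) - 49 = 2*√(0/1) - 49 = 2*√(1*0) - 49 = 2*√0 - 49 = 2*0 - 49 = 0 - 49 = -49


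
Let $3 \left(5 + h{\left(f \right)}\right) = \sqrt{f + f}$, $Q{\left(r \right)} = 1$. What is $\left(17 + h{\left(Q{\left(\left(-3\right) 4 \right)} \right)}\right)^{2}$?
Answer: $\frac{\left(36 + \sqrt{2}\right)^{2}}{9} \approx 155.54$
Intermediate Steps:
$h{\left(f \right)} = -5 + \frac{\sqrt{2} \sqrt{f}}{3}$ ($h{\left(f \right)} = -5 + \frac{\sqrt{f + f}}{3} = -5 + \frac{\sqrt{2 f}}{3} = -5 + \frac{\sqrt{2} \sqrt{f}}{3}$)
$\left(17 + h{\left(Q{\left(\left(-3\right) 4 \right)} \right)}\right)^{2} = \left(17 - \left(5 - \frac{\sqrt{2} \sqrt{1}}{3}\right)\right)^{2} = \left(17 - \left(5 - \frac{1}{3} \sqrt{2} \cdot 1\right)\right)^{2} = \left(17 - \left(5 - \frac{\sqrt{2}}{3}\right)\right)^{2} = \left(12 + \frac{\sqrt{2}}{3}\right)^{2}$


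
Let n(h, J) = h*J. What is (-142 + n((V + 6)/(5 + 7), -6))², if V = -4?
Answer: 20449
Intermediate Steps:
n(h, J) = J*h
(-142 + n((V + 6)/(5 + 7), -6))² = (-142 - 6*(-4 + 6)/(5 + 7))² = (-142 - 12/12)² = (-142 - 6*⅙)² = (-142 - 1)² = (-143)² = 20449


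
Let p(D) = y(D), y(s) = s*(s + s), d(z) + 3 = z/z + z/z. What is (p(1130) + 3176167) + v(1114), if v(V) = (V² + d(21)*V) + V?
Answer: 6970963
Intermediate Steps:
d(z) = -1 (d(z) = -3 + (z/z + z/z) = -3 + (1 + 1) = -3 + 2 = -1)
y(s) = 2*s² (y(s) = s*(2*s) = 2*s²)
p(D) = 2*D²
v(V) = V² (v(V) = (V² - V) + V = V²)
(p(1130) + 3176167) + v(1114) = (2*1130² + 3176167) + 1114² = (2*1276900 + 3176167) + 1240996 = (2553800 + 3176167) + 1240996 = 5729967 + 1240996 = 6970963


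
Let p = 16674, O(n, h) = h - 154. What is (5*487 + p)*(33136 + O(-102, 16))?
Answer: 630558782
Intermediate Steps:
O(n, h) = -154 + h
(5*487 + p)*(33136 + O(-102, 16)) = (5*487 + 16674)*(33136 + (-154 + 16)) = (2435 + 16674)*(33136 - 138) = 19109*32998 = 630558782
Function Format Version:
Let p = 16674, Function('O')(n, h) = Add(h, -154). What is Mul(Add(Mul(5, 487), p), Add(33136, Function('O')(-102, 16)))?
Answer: 630558782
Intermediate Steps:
Function('O')(n, h) = Add(-154, h)
Mul(Add(Mul(5, 487), p), Add(33136, Function('O')(-102, 16))) = Mul(Add(Mul(5, 487), 16674), Add(33136, Add(-154, 16))) = Mul(Add(2435, 16674), Add(33136, -138)) = Mul(19109, 32998) = 630558782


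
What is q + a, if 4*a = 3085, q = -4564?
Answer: -15171/4 ≈ -3792.8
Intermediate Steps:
a = 3085/4 (a = (¼)*3085 = 3085/4 ≈ 771.25)
q + a = -4564 + 3085/4 = -15171/4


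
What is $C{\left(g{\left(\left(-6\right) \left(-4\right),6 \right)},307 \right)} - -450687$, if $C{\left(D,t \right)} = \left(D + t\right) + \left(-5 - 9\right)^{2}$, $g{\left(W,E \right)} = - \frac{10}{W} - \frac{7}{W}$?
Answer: $\frac{10828543}{24} \approx 4.5119 \cdot 10^{5}$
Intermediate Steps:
$g{\left(W,E \right)} = - \frac{17}{W}$
$C{\left(D,t \right)} = 196 + D + t$ ($C{\left(D,t \right)} = \left(D + t\right) + \left(-14\right)^{2} = \left(D + t\right) + 196 = 196 + D + t$)
$C{\left(g{\left(\left(-6\right) \left(-4\right),6 \right)},307 \right)} - -450687 = \left(196 - \frac{17}{\left(-6\right) \left(-4\right)} + 307\right) - -450687 = \left(196 - \frac{17}{24} + 307\right) + 450687 = \frac{12055}{24} + 450687 = \frac{10828543}{24}$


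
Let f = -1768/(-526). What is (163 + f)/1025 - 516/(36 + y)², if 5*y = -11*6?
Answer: -242408626/291949725 ≈ -0.83031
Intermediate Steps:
f = 884/263 (f = -1768*(-1/526) = 884/263 ≈ 3.3612)
y = -66/5 (y = (-11*6)/5 = (⅕)*(-66) = -66/5 ≈ -13.200)
(163 + f)/1025 - 516/(36 + y)² = (163 + 884/263)/1025 - 516/(36 - 66/5)² = (43753/263)*(1/1025) - 516/((114/5)²) = 43753/269575 - 516/12996/25 = 43753/269575 - 516*25/12996 = 43753/269575 - 1075/1083 = -242408626/291949725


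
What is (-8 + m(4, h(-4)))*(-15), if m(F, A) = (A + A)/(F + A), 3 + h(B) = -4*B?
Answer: 1650/17 ≈ 97.059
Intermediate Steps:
h(B) = -3 - 4*B
m(F, A) = 2*A/(A + F) (m(F, A) = (2*A)/(A + F) = 2*A/(A + F))
(-8 + m(4, h(-4)))*(-15) = (-8 + 2*(-3 - 4*(-4))/((-3 - 4*(-4)) + 4))*(-15) = (-8 + 2*(-3 + 16)/((-3 + 16) + 4))*(-15) = (-8 + 2*13/(13 + 4))*(-15) = (-8 + 2*13/17)*(-15) = (-8 + 2*13*(1/17))*(-15) = (-8 + 26/17)*(-15) = -110/17*(-15) = 1650/17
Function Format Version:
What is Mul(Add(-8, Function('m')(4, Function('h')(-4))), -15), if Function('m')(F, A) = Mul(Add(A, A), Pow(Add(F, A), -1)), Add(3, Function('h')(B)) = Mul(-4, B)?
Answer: Rational(1650, 17) ≈ 97.059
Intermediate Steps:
Function('h')(B) = Add(-3, Mul(-4, B))
Function('m')(F, A) = Mul(2, A, Pow(Add(A, F), -1)) (Function('m')(F, A) = Mul(Mul(2, A), Pow(Add(A, F), -1)) = Mul(2, A, Pow(Add(A, F), -1)))
Mul(Add(-8, Function('m')(4, Function('h')(-4))), -15) = Mul(Add(-8, Mul(2, Add(-3, Mul(-4, -4)), Pow(Add(Add(-3, Mul(-4, -4)), 4), -1))), -15) = Mul(Add(-8, Mul(2, Add(-3, 16), Pow(Add(Add(-3, 16), 4), -1))), -15) = Mul(Add(-8, Mul(2, 13, Pow(Add(13, 4), -1))), -15) = Mul(Add(-8, Mul(2, 13, Pow(17, -1))), -15) = Mul(Add(-8, Mul(2, 13, Rational(1, 17))), -15) = Mul(Add(-8, Rational(26, 17)), -15) = Mul(Rational(-110, 17), -15) = Rational(1650, 17)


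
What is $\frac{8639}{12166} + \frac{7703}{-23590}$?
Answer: $\frac{3931404}{10249855} \approx 0.38356$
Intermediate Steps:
$\frac{8639}{12166} + \frac{7703}{-23590} = 8639 \cdot \frac{1}{12166} + 7703 \left(- \frac{1}{23590}\right) = \frac{8639}{12166} - \frac{7703}{23590} = \frac{3931404}{10249855}$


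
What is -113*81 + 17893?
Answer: 8740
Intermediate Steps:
-113*81 + 17893 = -9153 + 17893 = 8740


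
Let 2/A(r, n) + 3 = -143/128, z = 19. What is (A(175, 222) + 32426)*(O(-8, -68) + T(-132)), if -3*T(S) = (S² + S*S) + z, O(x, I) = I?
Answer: -11751017166/31 ≈ -3.7906e+8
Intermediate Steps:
T(S) = -19/3 - 2*S²/3 (T(S) = -((S² + S*S) + 19)/3 = -((S² + S²) + 19)/3 = -(2*S² + 19)/3 = -(19 + 2*S²)/3 = -19/3 - 2*S²/3)
A(r, n) = -256/527 (A(r, n) = 2/(-3 - 143/128) = 2/(-527/128) = 2*(-128/527) = -256/527)
(A(175, 222) + 32426)*(O(-8, -68) + T(-132)) = (-256/527 + 32426)*(-68 + (-19/3 - ⅔*(-132)²)) = 17088246*(-68 + (-19/3 - ⅔*17424))/527 = 17088246*(-68 + (-19/3 - 11616))/527 = 17088246*(-68 - 34867/3)/527 = (17088246/527)*(-35071/3) = -11751017166/31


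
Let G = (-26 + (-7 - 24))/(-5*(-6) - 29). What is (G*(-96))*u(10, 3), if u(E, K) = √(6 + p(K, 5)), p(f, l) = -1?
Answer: 5472*√5 ≈ 12236.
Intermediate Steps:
G = -57 (G = (-26 - 31)/(30 - 29) = -57/1 = -57*1 = -57)
u(E, K) = √5 (u(E, K) = √(6 - 1) = √5)
(G*(-96))*u(10, 3) = (-57*(-96))*√5 = 5472*√5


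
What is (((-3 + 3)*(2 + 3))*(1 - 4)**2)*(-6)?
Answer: 0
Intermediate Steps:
(((-3 + 3)*(2 + 3))*(1 - 4)**2)*(-6) = ((0*5)*(-3)**2)*(-6) = (0*9)*(-6) = 0*(-6) = 0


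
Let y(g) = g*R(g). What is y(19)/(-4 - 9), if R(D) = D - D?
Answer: 0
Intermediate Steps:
R(D) = 0
y(g) = 0 (y(g) = g*0 = 0)
y(19)/(-4 - 9) = 0/(-4 - 9) = 0/(-13) = -1/13*0 = 0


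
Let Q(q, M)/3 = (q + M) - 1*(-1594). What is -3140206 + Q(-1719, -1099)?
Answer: -3143878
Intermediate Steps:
Q(q, M) = 4782 + 3*M + 3*q (Q(q, M) = 3*((q + M) - 1*(-1594)) = 3*((M + q) + 1594) = 3*(1594 + M + q) = 4782 + 3*M + 3*q)
-3140206 + Q(-1719, -1099) = -3140206 + (4782 + 3*(-1099) + 3*(-1719)) = -3140206 + (4782 - 3297 - 5157) = -3140206 - 3672 = -3143878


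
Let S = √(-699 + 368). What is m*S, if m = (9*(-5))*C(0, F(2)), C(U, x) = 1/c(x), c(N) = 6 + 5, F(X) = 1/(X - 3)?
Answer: -45*I*√331/11 ≈ -74.428*I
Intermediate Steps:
F(X) = 1/(-3 + X)
c(N) = 11
C(U, x) = 1/11
S = I*√331 (S = √(-331) = I*√331 ≈ 18.193*I)
m = -45/11 (m = (9*(-5))*(1/11) = -45*1/11 = -45/11 ≈ -4.0909)
m*S = -45*I*√331/11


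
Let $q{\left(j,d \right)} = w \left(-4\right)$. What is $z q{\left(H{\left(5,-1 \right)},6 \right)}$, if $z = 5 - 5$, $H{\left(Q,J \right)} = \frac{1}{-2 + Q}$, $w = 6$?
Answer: $0$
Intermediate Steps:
$q{\left(j,d \right)} = -24$ ($q{\left(j,d \right)} = 6 \left(-4\right) = -24$)
$z = 0$ ($z = 5 - 5 = 0$)
$z q{\left(H{\left(5,-1 \right)},6 \right)} = 0 \left(-24\right) = 0$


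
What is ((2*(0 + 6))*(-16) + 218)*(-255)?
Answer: -6630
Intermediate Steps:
((2*(0 + 6))*(-16) + 218)*(-255) = ((2*6)*(-16) + 218)*(-255) = (12*(-16) + 218)*(-255) = (-192 + 218)*(-255) = 26*(-255) = -6630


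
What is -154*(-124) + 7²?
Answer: 19145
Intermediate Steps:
-154*(-124) + 7² = 19096 + 49 = 19145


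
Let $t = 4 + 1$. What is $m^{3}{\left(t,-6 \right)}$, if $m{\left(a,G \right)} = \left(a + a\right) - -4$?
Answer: $2744$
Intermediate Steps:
$t = 5$
$m{\left(a,G \right)} = 4 + 2 a$ ($m{\left(a,G \right)} = 2 a + 4 = 4 + 2 a$)
$m^{3}{\left(t,-6 \right)} = \left(4 + 2 \cdot 5\right)^{3} = \left(4 + 10\right)^{3} = 14^{3} = 2744$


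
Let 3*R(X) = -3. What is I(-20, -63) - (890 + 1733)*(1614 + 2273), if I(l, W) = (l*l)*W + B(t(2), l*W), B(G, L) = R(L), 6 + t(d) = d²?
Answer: -10220802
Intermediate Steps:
R(X) = -1 (R(X) = (⅓)*(-3) = -1)
t(d) = -6 + d²
B(G, L) = -1
I(l, W) = -1 + W*l² (I(l, W) = (l*l)*W - 1 = l²*W - 1 = W*l² - 1 = -1 + W*l²)
I(-20, -63) - (890 + 1733)*(1614 + 2273) = (-1 - 63*(-20)²) - (890 + 1733)*(1614 + 2273) = (-1 - 63*400) - 2623*3887 = (-1 - 25200) - 1*10195601 = -25201 - 10195601 = -10220802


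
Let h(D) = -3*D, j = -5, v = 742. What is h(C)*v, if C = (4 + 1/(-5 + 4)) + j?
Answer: 4452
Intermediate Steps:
C = -2 (C = (4 + 1/(-5 + 4)) - 5 = (4 + 1/(-1)) - 5 = (4 - 1) - 5 = 3 - 5 = -2)
h(C)*v = -3*(-2)*742 = 6*742 = 4452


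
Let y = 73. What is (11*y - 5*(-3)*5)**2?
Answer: 770884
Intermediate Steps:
(11*y - 5*(-3)*5)**2 = (11*73 - 5*(-3)*5)**2 = (803 + 15*5)**2 = (803 + 75)**2 = 878**2 = 770884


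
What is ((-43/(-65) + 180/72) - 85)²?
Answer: 113188321/16900 ≈ 6697.5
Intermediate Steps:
((-43/(-65) + 180/72) - 85)² = ((-43*(-1/65) + 180*(1/72)) - 85)² = ((43/65 + 5/2) - 85)² = (411/130 - 85)² = (-10639/130)² = 113188321/16900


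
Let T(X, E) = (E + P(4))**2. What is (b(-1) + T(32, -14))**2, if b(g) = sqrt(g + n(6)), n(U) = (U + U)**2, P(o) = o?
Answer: (100 + sqrt(143))**2 ≈ 12535.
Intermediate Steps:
n(U) = 4*U**2 (n(U) = (2*U)**2 = 4*U**2)
b(g) = sqrt(144 + g) (b(g) = sqrt(g + 4*6**2) = sqrt(g + 4*36) = sqrt(g + 144) = sqrt(144 + g))
T(X, E) = (4 + E)**2 (T(X, E) = (E + 4)**2 = (4 + E)**2)
(b(-1) + T(32, -14))**2 = (sqrt(144 - 1) + (4 - 14)**2)**2 = (sqrt(143) + (-10)**2)**2 = (sqrt(143) + 100)**2 = (100 + sqrt(143))**2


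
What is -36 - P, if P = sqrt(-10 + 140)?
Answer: -36 - sqrt(130) ≈ -47.402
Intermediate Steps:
P = sqrt(130) ≈ 11.402
-36 - P = -36 - sqrt(130)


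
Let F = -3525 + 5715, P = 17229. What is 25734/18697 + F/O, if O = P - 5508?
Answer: 114191548/73049179 ≈ 1.5632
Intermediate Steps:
F = 2190
O = 11721 (O = 17229 - 5508 = 11721)
25734/18697 + F/O = 25734/18697 + 2190/11721 = 25734*(1/18697) + 2190*(1/11721) = 25734/18697 + 730/3907 = 114191548/73049179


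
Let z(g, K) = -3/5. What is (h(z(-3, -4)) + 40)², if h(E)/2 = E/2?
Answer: 38809/25 ≈ 1552.4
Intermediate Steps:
z(g, K) = -⅗ (z(g, K) = -3*⅕ = -⅗)
h(E) = E (h(E) = 2*(E/2) = E)
(h(z(-3, -4)) + 40)² = (-⅗ + 40)² = (197/5)² = 38809/25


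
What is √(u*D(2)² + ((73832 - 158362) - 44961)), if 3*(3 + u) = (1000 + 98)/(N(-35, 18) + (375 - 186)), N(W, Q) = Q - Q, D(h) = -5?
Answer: 2*I*√14279314/21 ≈ 359.89*I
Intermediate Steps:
N(W, Q) = 0
u = -67/63 (u = -3 + ((1000 + 98)/(0 + (375 - 186)))/3 = -3 + (1098/(0 + 189))/3 = -3 + (1098/189)/3 = -3 + (1098*(1/189))/3 = -3 + (⅓)*(122/21) = -3 + 122/63 = -67/63 ≈ -1.0635)
√(u*D(2)² + ((73832 - 158362) - 44961)) = √(-67/63*(-5)² + ((73832 - 158362) - 44961)) = √(-67/63*25 + (-84530 - 44961)) = √(-1675/63 - 129491) = √(-8159608/63) = 2*I*√14279314/21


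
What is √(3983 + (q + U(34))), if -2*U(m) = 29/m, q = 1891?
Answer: √6789851/34 ≈ 76.639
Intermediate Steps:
U(m) = -29/(2*m)
√(3983 + (q + U(34))) = √(3983 + (1891 - 29/2/34)) = √(3983 + (1891 - 29/2*1/34)) = √(3983 + (1891 - 29/68)) = √(3983 + 128559/68) = √(399403/68) = √6789851/34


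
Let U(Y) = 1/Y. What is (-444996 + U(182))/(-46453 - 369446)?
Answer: 7362661/6881238 ≈ 1.0700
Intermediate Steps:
(-444996 + U(182))/(-46453 - 369446) = (-444996 + 1/182)/(-46453 - 369446) = (-444996 + 1/182)/(-415899) = -80989271/182*(-1/415899) = 7362661/6881238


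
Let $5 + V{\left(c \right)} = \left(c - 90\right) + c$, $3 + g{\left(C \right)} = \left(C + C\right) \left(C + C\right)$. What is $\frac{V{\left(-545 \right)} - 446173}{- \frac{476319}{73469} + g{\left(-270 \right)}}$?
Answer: $- \frac{16433472451}{10711431837} \approx -1.5342$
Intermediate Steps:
$g{\left(C \right)} = -3 + 4 C^{2}$ ($g{\left(C \right)} = -3 + \left(C + C\right) \left(C + C\right) = -3 + 2 C 2 C = -3 + 4 C^{2}$)
$V{\left(c \right)} = -95 + 2 c$ ($V{\left(c \right)} = -5 + \left(\left(c - 90\right) + c\right) = -5 + \left(\left(-90 + c\right) + c\right) = -5 + \left(-90 + 2 c\right) = -95 + 2 c$)
$\frac{V{\left(-545 \right)} - 446173}{- \frac{476319}{73469} + g{\left(-270 \right)}} = \frac{\left(-95 + 2 \left(-545\right)\right) - 446173}{- \frac{476319}{73469} - \left(3 - 4 \left(-270\right)^{2}\right)} = \frac{\left(-95 - 1090\right) - 446173}{\left(-476319\right) \frac{1}{73469} + \left(-3 + 4 \cdot 72900\right)} = \frac{-1185 - 446173}{- \frac{476319}{73469} + \left(-3 + 291600\right)} = - \frac{447358}{- \frac{476319}{73469} + 291597} = - \frac{447358}{\frac{21422863674}{73469}} = \left(-447358\right) \frac{73469}{21422863674} = - \frac{16433472451}{10711431837}$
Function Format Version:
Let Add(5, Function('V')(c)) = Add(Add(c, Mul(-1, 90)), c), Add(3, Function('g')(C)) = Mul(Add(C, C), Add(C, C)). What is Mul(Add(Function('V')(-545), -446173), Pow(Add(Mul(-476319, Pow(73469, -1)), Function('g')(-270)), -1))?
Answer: Rational(-16433472451, 10711431837) ≈ -1.5342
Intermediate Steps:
Function('g')(C) = Add(-3, Mul(4, Pow(C, 2))) (Function('g')(C) = Add(-3, Mul(Add(C, C), Add(C, C))) = Add(-3, Mul(Mul(2, C), Mul(2, C))) = Add(-3, Mul(4, Pow(C, 2))))
Function('V')(c) = Add(-95, Mul(2, c)) (Function('V')(c) = Add(-5, Add(Add(c, Mul(-1, 90)), c)) = Add(-5, Add(Add(c, -90), c)) = Add(-5, Add(Add(-90, c), c)) = Add(-5, Add(-90, Mul(2, c))) = Add(-95, Mul(2, c)))
Mul(Add(Function('V')(-545), -446173), Pow(Add(Mul(-476319, Pow(73469, -1)), Function('g')(-270)), -1)) = Mul(Add(Add(-95, Mul(2, -545)), -446173), Pow(Add(Mul(-476319, Pow(73469, -1)), Add(-3, Mul(4, Pow(-270, 2)))), -1)) = Mul(Add(Add(-95, -1090), -446173), Pow(Add(Mul(-476319, Rational(1, 73469)), Add(-3, Mul(4, 72900))), -1)) = Mul(Add(-1185, -446173), Pow(Add(Rational(-476319, 73469), Add(-3, 291600)), -1)) = Mul(-447358, Pow(Add(Rational(-476319, 73469), 291597), -1)) = Mul(-447358, Pow(Rational(21422863674, 73469), -1)) = Mul(-447358, Rational(73469, 21422863674)) = Rational(-16433472451, 10711431837)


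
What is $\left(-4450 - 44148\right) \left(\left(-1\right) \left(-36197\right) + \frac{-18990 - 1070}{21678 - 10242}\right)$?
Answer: $- \frac{5029028344384}{2859} \approx -1.759 \cdot 10^{9}$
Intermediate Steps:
$\left(-4450 - 44148\right) \left(\left(-1\right) \left(-36197\right) + \frac{-18990 - 1070}{21678 - 10242}\right) = - 48598 \left(36197 - \frac{20060}{11436}\right) = - 48598 \left(36197 - \frac{5015}{2859}\right) = \left(-48598\right) \frac{103482208}{2859} = - \frac{5029028344384}{2859}$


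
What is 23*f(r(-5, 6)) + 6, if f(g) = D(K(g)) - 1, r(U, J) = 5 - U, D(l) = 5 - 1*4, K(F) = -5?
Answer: 6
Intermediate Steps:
D(l) = 1 (D(l) = 5 - 4 = 1)
f(g) = 0 (f(g) = 1 - 1 = 0)
23*f(r(-5, 6)) + 6 = 23*0 + 6 = 0 + 6 = 6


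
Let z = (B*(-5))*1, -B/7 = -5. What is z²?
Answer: 30625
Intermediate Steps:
B = 35 (B = -7*(-5) = 35)
z = -175 (z = (35*(-5))*1 = -175*1 = -175)
z² = (-175)² = 30625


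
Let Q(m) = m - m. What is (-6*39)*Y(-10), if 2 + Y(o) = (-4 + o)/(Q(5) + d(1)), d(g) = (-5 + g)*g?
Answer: -351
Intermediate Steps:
d(g) = g*(-5 + g)
Q(m) = 0
Y(o) = -1 - o/4 (Y(o) = -2 + (-4 + o)/(0 + 1*(-5 + 1)) = -2 + (-4 + o)/(0 + 1*(-4)) = -2 + (-4 + o)/(0 - 4) = -2 + (-4 + o)/(-4) = -2 + (-4 + o)*(-¼) = -2 + (1 - o/4) = -1 - o/4)
(-6*39)*Y(-10) = (-6*39)*(-1 - ¼*(-10)) = -234*(-1 + 5/2) = -234*3/2 = -351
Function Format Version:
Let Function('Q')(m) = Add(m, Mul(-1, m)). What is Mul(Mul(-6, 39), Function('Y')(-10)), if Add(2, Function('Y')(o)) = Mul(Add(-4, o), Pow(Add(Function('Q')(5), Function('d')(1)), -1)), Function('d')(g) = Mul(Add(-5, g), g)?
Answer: -351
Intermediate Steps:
Function('d')(g) = Mul(g, Add(-5, g))
Function('Q')(m) = 0
Function('Y')(o) = Add(-1, Mul(Rational(-1, 4), o)) (Function('Y')(o) = Add(-2, Mul(Add(-4, o), Pow(Add(0, Mul(1, Add(-5, 1))), -1))) = Add(-2, Mul(Add(-4, o), Pow(Add(0, Mul(1, -4)), -1))) = Add(-2, Mul(Add(-4, o), Pow(Add(0, -4), -1))) = Add(-2, Mul(Add(-4, o), Pow(-4, -1))) = Add(-2, Mul(Add(-4, o), Rational(-1, 4))) = Add(-2, Add(1, Mul(Rational(-1, 4), o))) = Add(-1, Mul(Rational(-1, 4), o)))
Mul(Mul(-6, 39), Function('Y')(-10)) = Mul(Mul(-6, 39), Add(-1, Mul(Rational(-1, 4), -10))) = Mul(-234, Add(-1, Rational(5, 2))) = Mul(-234, Rational(3, 2)) = -351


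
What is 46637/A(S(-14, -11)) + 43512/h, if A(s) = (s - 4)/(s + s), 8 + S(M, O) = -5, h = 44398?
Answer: 26918033690/377383 ≈ 71328.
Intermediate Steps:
S(M, O) = -13 (S(M, O) = -8 - 5 = -13)
A(s) = (-4 + s)/(2*s) (A(s) = (-4 + s)/((2*s)) = (-4 + s)*(1/(2*s)) = (-4 + s)/(2*s))
46637/A(S(-14, -11)) + 43512/h = 46637/(((1/2)*(-4 - 13)/(-13))) + 43512/44398 = 46637/(((1/2)*(-1/13)*(-17))) + 43512*(1/44398) = 46637/(17/26) + 21756/22199 = 46637*(26/17) + 21756/22199 = 1212562/17 + 21756/22199 = 26918033690/377383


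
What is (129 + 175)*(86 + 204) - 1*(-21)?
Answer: 88181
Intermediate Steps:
(129 + 175)*(86 + 204) - 1*(-21) = 304*290 + 21 = 88160 + 21 = 88181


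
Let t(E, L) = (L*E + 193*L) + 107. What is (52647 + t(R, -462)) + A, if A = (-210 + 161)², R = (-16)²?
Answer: -152283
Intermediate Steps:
R = 256
t(E, L) = 107 + 193*L + E*L (t(E, L) = (E*L + 193*L) + 107 = (193*L + E*L) + 107 = 107 + 193*L + E*L)
A = 2401 (A = (-49)² = 2401)
(52647 + t(R, -462)) + A = (52647 + (107 + 193*(-462) + 256*(-462))) + 2401 = (52647 + (107 - 89166 - 118272)) + 2401 = (52647 - 207331) + 2401 = -154684 + 2401 = -152283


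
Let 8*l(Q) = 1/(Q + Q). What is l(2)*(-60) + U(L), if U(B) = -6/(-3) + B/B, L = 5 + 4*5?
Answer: 9/8 ≈ 1.1250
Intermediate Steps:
l(Q) = 1/(16*Q) (l(Q) = 1/(8*(Q + Q)) = 1/(8*((2*Q))) = (1/(2*Q))/8 = 1/(16*Q))
L = 25 (L = 5 + 20 = 25)
U(B) = 3 (U(B) = -6*(-⅓) + 1 = 2 + 1 = 3)
l(2)*(-60) + U(L) = ((1/16)/2)*(-60) + 3 = ((1/16)*(½))*(-60) + 3 = (1/32)*(-60) + 3 = -15/8 + 3 = 9/8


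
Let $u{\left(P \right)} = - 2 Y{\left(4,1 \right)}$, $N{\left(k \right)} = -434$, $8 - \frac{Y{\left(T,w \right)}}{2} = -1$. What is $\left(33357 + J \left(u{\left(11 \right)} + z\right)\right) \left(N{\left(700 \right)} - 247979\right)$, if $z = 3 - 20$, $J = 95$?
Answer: $-7035552986$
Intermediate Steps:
$Y{\left(T,w \right)} = 18$ ($Y{\left(T,w \right)} = 16 - -2 = 16 + 2 = 18$)
$z = -17$ ($z = 3 - 20 = -17$)
$u{\left(P \right)} = -36$ ($u{\left(P \right)} = \left(-2\right) 18 = -36$)
$\left(33357 + J \left(u{\left(11 \right)} + z\right)\right) \left(N{\left(700 \right)} - 247979\right) = \left(33357 + 95 \left(-36 - 17\right)\right) \left(-434 - 247979\right) = \left(33357 + 95 \left(-53\right)\right) \left(-248413\right) = \left(33357 - 5035\right) \left(-248413\right) = 28322 \left(-248413\right) = -7035552986$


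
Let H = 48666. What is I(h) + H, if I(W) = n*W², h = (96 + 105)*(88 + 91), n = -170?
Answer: -220062986304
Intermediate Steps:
h = 35979 (h = 201*179 = 35979)
I(W) = -170*W²
I(h) + H = -170*35979² + 48666 = -170*1294488441 + 48666 = -220063034970 + 48666 = -220062986304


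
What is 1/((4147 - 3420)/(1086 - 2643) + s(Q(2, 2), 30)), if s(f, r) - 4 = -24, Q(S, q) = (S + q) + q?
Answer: -1557/31867 ≈ -0.048859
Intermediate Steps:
Q(S, q) = S + 2*q
s(f, r) = -20 (s(f, r) = 4 - 24 = -20)
1/((4147 - 3420)/(1086 - 2643) + s(Q(2, 2), 30)) = 1/((4147 - 3420)/(1086 - 2643) - 20) = 1/(727/(-1557) - 20) = 1/(727*(-1/1557) - 20) = 1/(-727/1557 - 20) = 1/(-31867/1557) = -1557/31867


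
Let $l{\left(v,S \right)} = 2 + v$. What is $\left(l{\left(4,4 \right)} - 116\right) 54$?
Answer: $-5940$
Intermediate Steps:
$\left(l{\left(4,4 \right)} - 116\right) 54 = \left(\left(2 + 4\right) - 116\right) 54 = \left(6 - 116\right) 54 = \left(-110\right) 54 = -5940$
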